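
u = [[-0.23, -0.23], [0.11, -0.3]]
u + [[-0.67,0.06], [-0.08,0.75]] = [[-0.9,  -0.17], [0.03,  0.45]]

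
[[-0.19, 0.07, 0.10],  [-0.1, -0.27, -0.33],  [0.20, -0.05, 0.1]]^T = [[-0.19,  -0.1,  0.20],[0.07,  -0.27,  -0.05],[0.1,  -0.33,  0.10]]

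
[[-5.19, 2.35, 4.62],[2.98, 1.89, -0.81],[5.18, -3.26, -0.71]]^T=[[-5.19,2.98,5.18], [2.35,1.89,-3.26], [4.62,-0.81,-0.71]]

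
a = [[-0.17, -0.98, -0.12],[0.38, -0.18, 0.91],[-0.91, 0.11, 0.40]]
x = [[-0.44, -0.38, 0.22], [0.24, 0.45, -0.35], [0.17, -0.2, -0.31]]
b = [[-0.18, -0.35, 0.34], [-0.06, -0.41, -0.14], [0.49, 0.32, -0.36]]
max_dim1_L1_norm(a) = 1.47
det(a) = 1.00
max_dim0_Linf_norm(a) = 0.98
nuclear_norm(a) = 3.00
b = a @ x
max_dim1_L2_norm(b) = 0.69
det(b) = 0.06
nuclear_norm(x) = 1.43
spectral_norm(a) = 1.00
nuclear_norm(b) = 1.43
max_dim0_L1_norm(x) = 1.03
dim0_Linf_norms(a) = [0.91, 0.98, 0.91]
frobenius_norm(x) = 0.97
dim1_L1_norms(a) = [1.27, 1.47, 1.42]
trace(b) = -0.95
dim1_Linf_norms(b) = [0.35, 0.41, 0.49]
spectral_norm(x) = 0.87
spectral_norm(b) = 0.87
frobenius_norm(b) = 0.97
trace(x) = -0.30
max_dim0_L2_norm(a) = 1.0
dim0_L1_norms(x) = [0.85, 1.03, 0.88]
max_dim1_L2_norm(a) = 1.0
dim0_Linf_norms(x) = [0.44, 0.45, 0.35]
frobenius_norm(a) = 1.73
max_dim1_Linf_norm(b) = 0.49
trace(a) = 0.05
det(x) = 0.06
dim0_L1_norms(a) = [1.46, 1.27, 1.43]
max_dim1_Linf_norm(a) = 0.98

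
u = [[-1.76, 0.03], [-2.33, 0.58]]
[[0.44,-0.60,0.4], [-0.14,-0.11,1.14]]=u @ [[-0.27, 0.36, -0.21],[-1.33, 1.25, 1.12]]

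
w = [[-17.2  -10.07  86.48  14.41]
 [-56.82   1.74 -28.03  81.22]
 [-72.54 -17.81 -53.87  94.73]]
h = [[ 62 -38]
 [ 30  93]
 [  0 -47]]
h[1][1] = 93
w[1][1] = 1.74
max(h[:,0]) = 62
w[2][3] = 94.73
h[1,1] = 93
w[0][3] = 14.41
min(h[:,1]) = -47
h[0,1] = -38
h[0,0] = 62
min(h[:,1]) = -47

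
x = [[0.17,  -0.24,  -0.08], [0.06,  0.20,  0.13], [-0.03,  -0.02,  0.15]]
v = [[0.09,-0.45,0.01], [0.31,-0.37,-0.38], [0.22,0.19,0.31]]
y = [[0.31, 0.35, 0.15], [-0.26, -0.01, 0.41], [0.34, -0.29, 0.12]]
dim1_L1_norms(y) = [0.81, 0.68, 0.75]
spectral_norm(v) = 0.74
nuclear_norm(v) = 1.40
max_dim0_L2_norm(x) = 0.31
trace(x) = 0.52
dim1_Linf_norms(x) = [0.24, 0.2, 0.15]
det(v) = 0.08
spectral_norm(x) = 0.36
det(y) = 0.11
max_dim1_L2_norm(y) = 0.49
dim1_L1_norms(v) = [0.55, 1.06, 0.72]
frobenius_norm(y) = 0.83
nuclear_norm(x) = 0.67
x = y @ v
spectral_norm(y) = 0.53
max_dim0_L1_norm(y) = 0.91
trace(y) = 0.42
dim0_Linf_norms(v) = [0.31, 0.45, 0.38]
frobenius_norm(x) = 0.42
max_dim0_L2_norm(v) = 0.61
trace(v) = 0.03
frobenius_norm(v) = 0.88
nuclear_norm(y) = 1.43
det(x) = 0.01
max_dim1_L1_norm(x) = 0.49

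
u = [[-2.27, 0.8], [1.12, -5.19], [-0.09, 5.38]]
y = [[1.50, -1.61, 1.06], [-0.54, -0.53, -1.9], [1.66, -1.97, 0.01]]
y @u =[[-5.3, 15.26],  [0.8, -7.90],  [-5.98, 11.61]]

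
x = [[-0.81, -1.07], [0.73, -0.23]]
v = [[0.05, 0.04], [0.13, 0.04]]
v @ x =[[-0.01, -0.06], [-0.08, -0.15]]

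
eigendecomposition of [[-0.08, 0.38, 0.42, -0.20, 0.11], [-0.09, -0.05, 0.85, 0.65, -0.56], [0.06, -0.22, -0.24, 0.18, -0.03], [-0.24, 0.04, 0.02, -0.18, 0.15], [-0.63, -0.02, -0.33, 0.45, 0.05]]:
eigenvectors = [[(-0.09+0.49j),(-0.09-0.49j),(-0.04-0.14j),-0.04+0.14j,-0.64+0.00j], [-0.71+0.00j,(-0.71-0j),-0.29-0.07j,(-0.29+0.07j),(-0.19+0j)], [(0.1-0.26j),(0.1+0.26j),(0.22-0.05j),(0.22+0.05j),(0.47+0j)], [-0.18+0.10j,(-0.18-0.1j),(0.35-0.02j),(0.35+0.02j),(-0.57+0j)], [-0.25+0.24j,(-0.25-0.24j),(0.85+0j),0.85-0.00j,0.01+0.00j]]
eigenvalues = [(-0.21+0.47j), (-0.21-0.47j), (0.19+0.11j), (0.19-0.11j), (-0.45+0j)]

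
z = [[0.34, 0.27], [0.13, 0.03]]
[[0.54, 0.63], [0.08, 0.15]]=z @ [[0.25, 0.92], [1.69, 1.17]]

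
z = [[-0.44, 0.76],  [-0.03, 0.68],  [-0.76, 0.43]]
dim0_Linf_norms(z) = [0.76, 0.76]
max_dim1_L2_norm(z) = 0.88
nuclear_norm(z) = 1.84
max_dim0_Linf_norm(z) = 0.76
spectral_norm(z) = 1.31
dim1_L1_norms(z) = [1.2, 0.71, 1.19]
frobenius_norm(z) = 1.41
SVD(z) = [[-0.67, -0.17], [-0.43, -0.71], [-0.61, 0.69]] @ diag([1.3102354380685262, 0.5294176959919049]) @ [[0.59, -0.81], [-0.81, -0.59]]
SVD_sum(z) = [[-0.51, 0.71], [-0.33, 0.46], [-0.46, 0.64]] + [[0.07,  0.05], [0.30,  0.22], [-0.3,  -0.21]]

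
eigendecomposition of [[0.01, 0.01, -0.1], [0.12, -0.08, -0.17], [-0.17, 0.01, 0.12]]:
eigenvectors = [[0.39+0.00j, 0.04+0.48j, (0.04-0.48j)], [0.59+0.00j, (-0.77+0j), -0.77-0.00j], [-0.71+0.00j, 0.04+0.41j, (0.04-0.41j)]]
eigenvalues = [(0.21+0j), (-0.08+0.02j), (-0.08-0.02j)]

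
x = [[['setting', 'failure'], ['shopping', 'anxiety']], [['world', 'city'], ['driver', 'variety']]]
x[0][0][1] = 'failure'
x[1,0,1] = 'city'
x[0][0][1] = 'failure'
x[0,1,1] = 'anxiety'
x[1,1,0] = 'driver'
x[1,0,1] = 'city'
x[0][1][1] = 'anxiety'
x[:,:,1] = [['failure', 'anxiety'], ['city', 'variety']]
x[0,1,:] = ['shopping', 'anxiety']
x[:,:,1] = [['failure', 'anxiety'], ['city', 'variety']]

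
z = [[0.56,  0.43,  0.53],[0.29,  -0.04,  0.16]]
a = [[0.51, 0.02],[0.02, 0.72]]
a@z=[[0.29,0.22,0.27], [0.22,-0.02,0.13]]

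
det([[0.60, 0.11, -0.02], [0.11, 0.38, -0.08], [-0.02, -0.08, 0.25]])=0.050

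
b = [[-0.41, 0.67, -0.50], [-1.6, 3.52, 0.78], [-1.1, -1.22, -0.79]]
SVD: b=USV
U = [[-0.16, 0.27, -0.95], [-0.96, 0.18, 0.21], [0.23, 0.95, 0.23]]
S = [4.09, 1.65, 0.53]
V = [[0.33, -0.92, -0.21], [-0.87, -0.21, -0.45], [-0.37, -0.33, 0.87]]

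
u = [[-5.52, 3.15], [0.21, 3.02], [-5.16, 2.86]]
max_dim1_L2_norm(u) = 6.36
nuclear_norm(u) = 11.48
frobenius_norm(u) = 9.18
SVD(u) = [[-0.72,0.11], [-0.16,-0.99], [-0.67,0.13]] @ diag([8.778554254554919, 2.7017744539164843]) @ [[0.85, -0.53],[-0.53, -0.85]]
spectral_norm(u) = 8.78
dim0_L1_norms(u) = [10.89, 9.03]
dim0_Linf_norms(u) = [5.52, 3.15]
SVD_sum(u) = [[-5.37, 3.39], [-1.21, 0.77], [-4.98, 3.15]] + [[-0.15,-0.24], [1.42,2.25], [-0.18,-0.29]]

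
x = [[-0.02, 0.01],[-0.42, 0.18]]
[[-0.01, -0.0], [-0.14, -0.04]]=x@ [[0.38, 0.1], [0.10, 0.03]]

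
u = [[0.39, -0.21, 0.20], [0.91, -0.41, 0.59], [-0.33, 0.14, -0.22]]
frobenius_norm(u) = 1.33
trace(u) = -0.24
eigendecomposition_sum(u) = [[0.19+0.37j, -0.10-0.05j, 0.11+0.41j],  [(0.45+0.65j), (-0.2-0.06j), (0.3+0.73j)],  [(-0.16-0.2j), (0.07+0.01j), (-0.12-0.23j)]] + [[(0.19-0.37j), -0.10+0.05j, (0.11-0.41j)],[0.45-0.65j, (-0.2+0.06j), 0.30-0.73j],[-0.16+0.20j, (0.07-0.01j), -0.12+0.23j]] + [[(0.01-0j),(-0.01+0j),(-0.02-0j)], [(0.01-0j),-0.01+0.00j,-0.02-0.00j], [(-0+0j),(0.01-0j),0.01+0.00j]]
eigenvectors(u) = [[(-0.44-0.06j), -0.44+0.06j, -0.60+0.00j],[(-0.85+0j), -0.85-0.00j, -0.64+0.00j],[0.28-0.02j, (0.28+0.02j), 0.48+0.00j]]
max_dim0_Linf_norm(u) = 0.91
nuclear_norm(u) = 1.39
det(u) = 0.00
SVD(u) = [[-0.36, 0.92, -0.15], [-0.88, -0.28, 0.39], [0.32, 0.27, 0.91]] @ diag([1.3243502403525558, 0.05905817830034587, 0.0029278753342466108]) @ [[-0.79, 0.36, -0.5], [0.17, -0.65, -0.74], [-0.59, -0.67, 0.45]]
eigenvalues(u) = [(-0.13+0.08j), (-0.13-0.08j), (0.01+0j)]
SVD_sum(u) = [[0.38, -0.18, 0.24], [0.91, -0.42, 0.58], [-0.33, 0.15, -0.21]] + [[0.01, -0.04, -0.04], [-0.0, 0.01, 0.01], [0.0, -0.01, -0.01]] + [[0.00, 0.0, -0.0], [-0.00, -0.0, 0.0], [-0.0, -0.0, 0.0]]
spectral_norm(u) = 1.32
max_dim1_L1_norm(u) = 1.91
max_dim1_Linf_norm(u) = 0.91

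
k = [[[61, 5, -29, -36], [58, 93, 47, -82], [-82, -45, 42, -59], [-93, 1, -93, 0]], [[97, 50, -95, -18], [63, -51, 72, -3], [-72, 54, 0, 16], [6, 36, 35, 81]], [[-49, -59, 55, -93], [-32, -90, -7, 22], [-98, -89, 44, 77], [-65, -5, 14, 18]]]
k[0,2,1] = -45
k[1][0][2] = -95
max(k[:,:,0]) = 97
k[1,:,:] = [[97, 50, -95, -18], [63, -51, 72, -3], [-72, 54, 0, 16], [6, 36, 35, 81]]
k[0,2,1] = -45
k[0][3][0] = -93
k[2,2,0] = -98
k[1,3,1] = 36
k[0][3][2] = -93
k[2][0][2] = 55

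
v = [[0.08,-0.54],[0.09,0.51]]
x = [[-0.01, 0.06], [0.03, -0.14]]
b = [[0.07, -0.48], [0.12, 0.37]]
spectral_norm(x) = 0.16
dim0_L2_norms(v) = [0.12, 0.74]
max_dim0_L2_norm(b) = 0.61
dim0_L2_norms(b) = [0.14, 0.61]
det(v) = 0.09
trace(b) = 0.44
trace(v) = 0.59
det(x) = -0.00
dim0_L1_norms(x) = [0.04, 0.2]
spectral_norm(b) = 0.61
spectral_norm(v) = 0.74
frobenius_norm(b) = 0.62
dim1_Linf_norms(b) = [0.48, 0.37]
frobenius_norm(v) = 0.75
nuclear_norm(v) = 0.86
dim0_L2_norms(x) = [0.03, 0.15]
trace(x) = -0.15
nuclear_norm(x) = 0.16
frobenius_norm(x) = 0.16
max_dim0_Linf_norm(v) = 0.54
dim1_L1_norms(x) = [0.07, 0.17]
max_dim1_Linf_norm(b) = 0.48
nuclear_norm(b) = 0.74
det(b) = 0.08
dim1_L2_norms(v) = [0.55, 0.52]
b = v + x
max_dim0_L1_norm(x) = 0.2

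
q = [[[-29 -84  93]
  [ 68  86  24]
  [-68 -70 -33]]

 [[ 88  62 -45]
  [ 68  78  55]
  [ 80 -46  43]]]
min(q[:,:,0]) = -68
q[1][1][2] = 55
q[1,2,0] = 80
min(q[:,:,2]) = -45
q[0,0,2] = 93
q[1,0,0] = 88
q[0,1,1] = 86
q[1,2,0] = 80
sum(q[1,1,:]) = 201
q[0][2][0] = -68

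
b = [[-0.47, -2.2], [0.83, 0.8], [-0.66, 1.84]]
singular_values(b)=[2.98, 1.15]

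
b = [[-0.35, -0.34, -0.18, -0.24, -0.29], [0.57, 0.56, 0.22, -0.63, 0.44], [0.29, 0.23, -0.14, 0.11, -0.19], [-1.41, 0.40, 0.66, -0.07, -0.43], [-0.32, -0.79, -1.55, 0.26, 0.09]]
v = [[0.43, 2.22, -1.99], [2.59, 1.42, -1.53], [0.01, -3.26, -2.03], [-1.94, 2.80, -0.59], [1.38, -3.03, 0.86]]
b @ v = [[-0.97, -0.47, 1.47], [3.53, -1.75, -1.69], [0.24, 2.31, -0.87], [-0.02, -3.61, 0.53], [-2.58, 3.68, 4.92]]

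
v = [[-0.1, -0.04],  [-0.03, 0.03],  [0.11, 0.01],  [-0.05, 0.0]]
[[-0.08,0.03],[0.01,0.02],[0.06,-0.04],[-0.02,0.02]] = v @ [[0.48,-0.40], [0.7,0.35]]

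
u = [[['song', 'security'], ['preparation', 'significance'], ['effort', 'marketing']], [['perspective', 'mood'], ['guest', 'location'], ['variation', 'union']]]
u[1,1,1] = 'location'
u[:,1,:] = [['preparation', 'significance'], ['guest', 'location']]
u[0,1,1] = 'significance'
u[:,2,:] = [['effort', 'marketing'], ['variation', 'union']]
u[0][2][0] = 'effort'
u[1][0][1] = 'mood'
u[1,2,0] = 'variation'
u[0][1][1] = 'significance'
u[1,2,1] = 'union'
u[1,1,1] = 'location'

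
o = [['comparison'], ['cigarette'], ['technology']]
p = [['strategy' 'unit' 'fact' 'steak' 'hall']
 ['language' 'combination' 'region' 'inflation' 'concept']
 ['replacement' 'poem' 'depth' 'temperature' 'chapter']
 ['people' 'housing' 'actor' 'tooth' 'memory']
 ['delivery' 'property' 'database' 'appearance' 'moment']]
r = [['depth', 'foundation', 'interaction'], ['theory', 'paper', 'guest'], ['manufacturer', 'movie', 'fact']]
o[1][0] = 'cigarette'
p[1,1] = 'combination'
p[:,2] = ['fact', 'region', 'depth', 'actor', 'database']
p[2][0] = 'replacement'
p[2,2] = 'depth'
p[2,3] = 'temperature'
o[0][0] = 'comparison'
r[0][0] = 'depth'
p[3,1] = 'housing'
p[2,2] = 'depth'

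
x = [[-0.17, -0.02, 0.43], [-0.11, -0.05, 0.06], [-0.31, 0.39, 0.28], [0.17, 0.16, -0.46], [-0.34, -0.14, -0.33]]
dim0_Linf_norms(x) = [0.34, 0.39, 0.46]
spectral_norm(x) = 0.81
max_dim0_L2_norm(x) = 0.77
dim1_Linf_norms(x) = [0.43, 0.11, 0.39, 0.46, 0.34]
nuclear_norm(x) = 1.72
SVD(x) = [[-0.56,-0.03,0.23], [-0.11,0.14,0.19], [-0.54,0.52,-0.64], [0.56,0.11,-0.55], [0.26,0.83,0.45]] @ diag([0.806602850468738, 0.48407302648330774, 0.4292611636835987]) @ [[0.35, -0.17, -0.92], [-0.90, 0.20, -0.38], [-0.25, -0.96, 0.08]]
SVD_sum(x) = [[-0.16, 0.08, 0.42], [-0.03, 0.01, 0.08], [-0.15, 0.07, 0.4], [0.16, -0.08, -0.42], [0.07, -0.04, -0.19]] + [[0.01, -0.0, 0.01],[-0.06, 0.01, -0.03],[-0.23, 0.05, -0.10],[-0.05, 0.01, -0.02],[-0.36, 0.08, -0.15]] + [[-0.02, -0.1, 0.01], [-0.02, -0.08, 0.01], [0.07, 0.26, -0.02], [0.06, 0.23, -0.02], [-0.05, -0.19, 0.02]]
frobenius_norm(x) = 1.03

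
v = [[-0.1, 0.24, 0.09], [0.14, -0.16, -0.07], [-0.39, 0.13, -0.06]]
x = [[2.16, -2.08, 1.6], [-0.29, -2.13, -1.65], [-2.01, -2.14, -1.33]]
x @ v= [[-1.13,  1.06,  0.24], [0.37,  0.06,  0.22], [0.42,  -0.31,  0.05]]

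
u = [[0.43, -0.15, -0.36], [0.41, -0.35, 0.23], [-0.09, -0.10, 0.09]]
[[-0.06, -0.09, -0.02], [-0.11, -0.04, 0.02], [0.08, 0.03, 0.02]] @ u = [[-0.06,0.04,-0.00], [-0.07,0.03,0.03], [0.04,-0.02,-0.02]]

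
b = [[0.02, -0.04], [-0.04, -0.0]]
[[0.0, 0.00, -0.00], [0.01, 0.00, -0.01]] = b @ [[-0.14, -0.09, 0.13],[-0.18, -0.12, 0.17]]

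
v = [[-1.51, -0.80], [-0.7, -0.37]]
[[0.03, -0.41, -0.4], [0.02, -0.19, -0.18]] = v @ [[0.03, -0.42, -0.42], [-0.1, 1.31, 1.29]]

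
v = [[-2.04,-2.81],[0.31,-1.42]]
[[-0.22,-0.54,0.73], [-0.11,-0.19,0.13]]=v @ [[-0.0, 0.06, -0.18],  [0.08, 0.15, -0.13]]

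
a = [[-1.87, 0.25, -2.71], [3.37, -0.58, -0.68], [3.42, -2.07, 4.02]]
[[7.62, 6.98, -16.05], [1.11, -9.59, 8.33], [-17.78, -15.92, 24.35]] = a@[[0.46,-2.57,3.38], [3.99,2.3,0.97], [-2.76,-0.59,3.68]]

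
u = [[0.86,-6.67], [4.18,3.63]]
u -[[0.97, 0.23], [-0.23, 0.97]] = [[-0.11, -6.9], [4.41, 2.66]]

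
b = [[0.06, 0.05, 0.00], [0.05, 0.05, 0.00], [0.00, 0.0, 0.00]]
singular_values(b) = [0.11, 0.0, 0.0]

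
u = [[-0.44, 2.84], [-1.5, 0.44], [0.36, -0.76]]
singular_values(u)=[3.09, 1.37]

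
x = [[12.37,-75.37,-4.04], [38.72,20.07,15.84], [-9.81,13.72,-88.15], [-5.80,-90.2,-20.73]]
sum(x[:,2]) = -97.08000000000001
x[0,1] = -75.37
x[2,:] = [-9.81, 13.72, -88.15]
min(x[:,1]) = -90.2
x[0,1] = -75.37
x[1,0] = 38.72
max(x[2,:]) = 13.72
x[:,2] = [-4.04, 15.84, -88.15, -20.73]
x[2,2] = -88.15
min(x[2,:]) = -88.15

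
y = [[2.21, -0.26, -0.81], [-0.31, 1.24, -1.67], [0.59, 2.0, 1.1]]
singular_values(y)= [2.39, 2.39, 2.04]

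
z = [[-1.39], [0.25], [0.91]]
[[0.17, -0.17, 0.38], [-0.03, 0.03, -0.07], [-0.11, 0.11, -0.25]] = z @[[-0.12, 0.12, -0.27]]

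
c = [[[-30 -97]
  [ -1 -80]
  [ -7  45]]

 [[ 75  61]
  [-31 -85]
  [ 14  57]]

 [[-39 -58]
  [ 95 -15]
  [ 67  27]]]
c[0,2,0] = -7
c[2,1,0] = 95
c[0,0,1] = -97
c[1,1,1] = -85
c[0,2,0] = -7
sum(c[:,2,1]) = 129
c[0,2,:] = [-7, 45]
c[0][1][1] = -80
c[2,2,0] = 67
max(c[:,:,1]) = 61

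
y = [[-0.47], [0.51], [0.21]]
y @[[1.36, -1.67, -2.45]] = [[-0.64, 0.78, 1.15], [0.69, -0.85, -1.25], [0.29, -0.35, -0.51]]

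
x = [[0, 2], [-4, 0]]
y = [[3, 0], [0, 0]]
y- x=[[3, -2], [4, 0]]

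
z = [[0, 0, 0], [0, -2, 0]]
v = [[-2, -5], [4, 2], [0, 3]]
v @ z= [[0, 10, 0], [0, -4, 0], [0, -6, 0]]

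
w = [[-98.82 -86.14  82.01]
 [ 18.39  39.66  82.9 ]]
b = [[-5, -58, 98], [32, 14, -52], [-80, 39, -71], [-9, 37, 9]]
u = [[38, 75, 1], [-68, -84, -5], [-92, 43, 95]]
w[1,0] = 18.39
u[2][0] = -92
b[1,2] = -52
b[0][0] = -5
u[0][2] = 1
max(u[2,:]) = 95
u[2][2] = 95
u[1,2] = -5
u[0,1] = 75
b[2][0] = -80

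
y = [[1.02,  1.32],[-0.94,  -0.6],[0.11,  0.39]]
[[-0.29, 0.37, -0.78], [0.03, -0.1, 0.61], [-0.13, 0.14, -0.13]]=y @ [[0.21,-0.14,-0.53],[-0.38,0.39,-0.18]]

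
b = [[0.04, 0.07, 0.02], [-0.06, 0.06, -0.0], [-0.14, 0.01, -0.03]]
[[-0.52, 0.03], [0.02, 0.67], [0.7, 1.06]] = b@ [[-3.4, -5.13], [-3.08, 5.96], [-8.51, -9.24]]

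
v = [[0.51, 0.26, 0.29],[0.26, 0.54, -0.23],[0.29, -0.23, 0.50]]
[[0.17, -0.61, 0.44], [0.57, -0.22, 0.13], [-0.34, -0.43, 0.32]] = v @ [[-0.01,-0.72,-0.59], [0.96,-0.3,1.17], [-0.24,-0.58,1.52]]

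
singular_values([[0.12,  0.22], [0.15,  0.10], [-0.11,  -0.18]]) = [0.37, 0.07]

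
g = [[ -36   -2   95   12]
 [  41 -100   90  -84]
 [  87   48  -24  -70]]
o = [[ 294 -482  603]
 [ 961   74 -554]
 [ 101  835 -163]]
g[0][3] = 12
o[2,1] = 835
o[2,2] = -163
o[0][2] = 603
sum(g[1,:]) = -53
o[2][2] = -163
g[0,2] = 95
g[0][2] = 95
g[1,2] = 90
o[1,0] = 961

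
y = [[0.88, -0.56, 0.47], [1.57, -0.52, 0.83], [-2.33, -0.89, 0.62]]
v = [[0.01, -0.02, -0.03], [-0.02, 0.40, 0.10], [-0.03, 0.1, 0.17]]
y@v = [[0.01,  -0.19,  -0.0], [0.0,  -0.16,  0.04], [-0.02,  -0.25,  0.09]]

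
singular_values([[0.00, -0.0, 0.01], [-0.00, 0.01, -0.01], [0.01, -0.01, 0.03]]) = [0.04, 0.01, 0.0]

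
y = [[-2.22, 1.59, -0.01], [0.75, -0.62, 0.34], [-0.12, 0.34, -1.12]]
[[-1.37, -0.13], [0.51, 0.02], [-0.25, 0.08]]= y @[[0.6, 0.03], [-0.02, -0.04], [0.15, -0.09]]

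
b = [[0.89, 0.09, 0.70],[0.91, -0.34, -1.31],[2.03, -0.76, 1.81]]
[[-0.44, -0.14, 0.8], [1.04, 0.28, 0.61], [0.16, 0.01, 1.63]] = b @ [[0.0, -0.02, 0.83],[-1.3, -0.37, 0.21],[-0.46, -0.13, 0.06]]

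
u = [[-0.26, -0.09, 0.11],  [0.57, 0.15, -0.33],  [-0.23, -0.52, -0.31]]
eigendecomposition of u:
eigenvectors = [[0.29, -0.55, -0.15],[-0.73, 0.56, 0.5],[0.62, -0.62, 0.85]]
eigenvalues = [0.2, -0.04, -0.58]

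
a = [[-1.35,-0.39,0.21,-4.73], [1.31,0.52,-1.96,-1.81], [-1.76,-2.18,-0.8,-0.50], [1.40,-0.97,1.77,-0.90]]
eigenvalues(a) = [(3.04+0j), (-1.8+3.22j), (-1.8-3.22j), (-1.98+0j)]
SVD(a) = [[-0.92, 0.02, -0.13, 0.37], [-0.29, -0.61, 0.54, -0.50], [-0.24, 0.77, 0.22, -0.56], [-0.11, -0.21, -0.8, -0.55]] @ diag([5.298914985654606, 3.158898119146167, 2.8354483735886706, 1.727048108297286]) @ [[0.21, 0.16, 0.07, 0.96], [-0.78, -0.57, 0.07, 0.26], [-0.22, 0.22, -0.95, 0.08], [-0.55, 0.78, 0.31, -0.03]]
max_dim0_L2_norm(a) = 5.17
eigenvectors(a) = [[0.26+0.00j,(0.75+0j),(0.75-0j),(0.34+0j)], [(0.76+0j),(-0.01-0.1j),-0.01+0.10j,(-0.65+0j)], [-0.51+0.00j,(0.25+0.34j),(0.25-0.34j),(-0.67+0j)], [-0.32+0.00j,(0.08-0.49j),(0.08+0.49j),(0.07+0j)]]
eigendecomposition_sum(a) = [[(0.19+0j), (0.5+0j), -0.43+0.00j, (-0.41-0j)], [(0.57+0j), (1.48+0j), -1.28+0.00j, -1.20-0.00j], [-0.38-0.00j, -0.99-0.00j, (0.85+0j), (0.8+0j)], [(-0.24-0j), -0.63-0.00j, (0.54+0j), 0.51+0.00j]] + [[-0.68+1.41j, (-0.68-0.22j), (0.08+0.85j), (-2.28-0.74j)], [0.20+0.08j, (-0.02+0.09j), (0.12-0.02j), (-0.08+0.32j)], [(-0.87+0.16j), (-0.13-0.38j), -0.36+0.32j, (-0.42-1.28j)], [0.84+0.60j, -0.22+0.42j, (0.56+0.04j), -0.73+1.40j]] + [[-0.68-1.41j,(-0.68+0.22j),(0.08-0.85j),-2.28+0.74j], [(0.2-0.08j),-0.02-0.09j,0.12+0.02j,-0.08-0.32j], [-0.87-0.16j,(-0.13+0.38j),-0.36-0.32j,-0.42+1.28j], [0.84-0.60j,-0.22-0.42j,0.56-0.04j,(-0.73-1.4j)]] + [[-0.18+0.00j, 0.48+0.00j, (0.47-0j), (0.23+0j)], [0.34-0.00j, -0.91-0.00j, -0.91+0.00j, (-0.45-0j)], [(0.35-0j), (-0.94-0j), -0.93+0.00j, -0.46-0.00j], [-0.04+0.00j, (0.1+0j), 0.10-0.00j, (0.05+0j)]]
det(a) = -81.97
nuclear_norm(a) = 13.02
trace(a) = -2.53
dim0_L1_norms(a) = [5.82, 4.06, 4.74, 7.94]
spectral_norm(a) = 5.30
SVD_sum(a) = [[-1.04, -0.77, -0.33, -4.7],[-0.32, -0.24, -0.10, -1.45],[-0.27, -0.20, -0.08, -1.21],[-0.13, -0.10, -0.04, -0.58]] + [[-0.04, -0.03, 0.00, 0.01], [1.49, 1.09, -0.13, -0.50], [-1.88, -1.38, 0.17, 0.63], [0.51, 0.37, -0.04, -0.17]] + [[0.08, -0.08, 0.34, -0.03], [-0.34, 0.34, -1.46, 0.12], [-0.14, 0.14, -0.59, 0.05], [0.50, -0.5, 2.15, -0.18]] + [[-0.35, 0.49, 0.19, -0.02],[0.48, -0.68, -0.27, 0.02],[0.53, -0.74, -0.30, 0.03],[0.52, -0.74, -0.29, 0.03]]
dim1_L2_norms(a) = [4.94, 3.02, 2.96, 2.62]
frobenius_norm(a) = 7.01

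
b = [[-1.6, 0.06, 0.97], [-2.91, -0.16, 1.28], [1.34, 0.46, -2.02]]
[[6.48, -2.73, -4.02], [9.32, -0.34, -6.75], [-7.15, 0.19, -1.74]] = b @ [[-2.08, -0.63, 3.46], [3.77, -11.54, -5.52], [3.02, -3.14, 1.9]]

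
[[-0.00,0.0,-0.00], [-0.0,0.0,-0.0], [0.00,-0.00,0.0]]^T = [[-0.00, -0.0, 0.00],[0.00, 0.0, -0.00],[-0.0, -0.00, 0.00]]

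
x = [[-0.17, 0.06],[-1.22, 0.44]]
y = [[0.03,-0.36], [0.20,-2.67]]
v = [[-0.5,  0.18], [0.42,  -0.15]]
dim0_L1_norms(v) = [0.92, 0.33]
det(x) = -0.00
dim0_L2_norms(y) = [0.2, 2.69]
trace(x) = 0.27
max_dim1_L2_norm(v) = 0.53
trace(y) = -2.64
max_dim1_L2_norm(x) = 1.3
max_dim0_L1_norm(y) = 3.03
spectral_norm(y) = 2.70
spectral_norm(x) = 1.31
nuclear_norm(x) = 1.31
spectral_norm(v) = 0.69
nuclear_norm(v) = 0.69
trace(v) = -0.65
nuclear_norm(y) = 2.70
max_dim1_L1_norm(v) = 0.68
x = y @ v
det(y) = -0.01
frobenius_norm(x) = 1.31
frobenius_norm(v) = 0.69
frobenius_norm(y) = 2.70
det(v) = -0.00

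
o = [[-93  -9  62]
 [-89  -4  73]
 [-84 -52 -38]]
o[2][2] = -38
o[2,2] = -38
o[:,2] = [62, 73, -38]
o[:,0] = [-93, -89, -84]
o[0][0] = -93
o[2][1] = -52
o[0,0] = -93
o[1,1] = -4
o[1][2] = 73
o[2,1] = -52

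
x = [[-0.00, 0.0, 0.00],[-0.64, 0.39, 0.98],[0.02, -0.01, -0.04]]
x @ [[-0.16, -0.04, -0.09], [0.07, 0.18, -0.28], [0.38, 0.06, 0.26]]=[[0.00,0.00,0.0], [0.5,0.15,0.2], [-0.02,-0.00,-0.01]]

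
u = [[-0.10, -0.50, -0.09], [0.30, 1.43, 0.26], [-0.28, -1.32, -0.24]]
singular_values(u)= [2.09, 0.01, 0.0]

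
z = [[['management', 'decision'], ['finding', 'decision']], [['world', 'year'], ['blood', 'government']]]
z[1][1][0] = 'blood'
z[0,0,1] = 'decision'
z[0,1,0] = 'finding'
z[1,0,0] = 'world'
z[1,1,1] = 'government'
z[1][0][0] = 'world'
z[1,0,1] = 'year'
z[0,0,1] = 'decision'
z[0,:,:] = [['management', 'decision'], ['finding', 'decision']]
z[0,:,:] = [['management', 'decision'], ['finding', 'decision']]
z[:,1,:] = [['finding', 'decision'], ['blood', 'government']]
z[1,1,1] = 'government'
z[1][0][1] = 'year'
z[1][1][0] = 'blood'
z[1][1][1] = 'government'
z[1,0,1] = 'year'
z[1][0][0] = 'world'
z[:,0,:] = [['management', 'decision'], ['world', 'year']]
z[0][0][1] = 'decision'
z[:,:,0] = [['management', 'finding'], ['world', 'blood']]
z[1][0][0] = 'world'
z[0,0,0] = 'management'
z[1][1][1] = 'government'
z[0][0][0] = 'management'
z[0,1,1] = 'decision'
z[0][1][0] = 'finding'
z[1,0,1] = 'year'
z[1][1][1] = 'government'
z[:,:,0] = [['management', 'finding'], ['world', 'blood']]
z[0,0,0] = 'management'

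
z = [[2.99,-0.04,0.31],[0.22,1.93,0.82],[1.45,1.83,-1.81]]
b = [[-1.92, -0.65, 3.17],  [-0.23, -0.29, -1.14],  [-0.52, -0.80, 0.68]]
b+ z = [[1.07, -0.69, 3.48], [-0.01, 1.64, -0.32], [0.93, 1.03, -1.13]]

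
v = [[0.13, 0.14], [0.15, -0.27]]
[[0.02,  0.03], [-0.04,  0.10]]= v @ [[0.01, 0.39], [0.15, -0.14]]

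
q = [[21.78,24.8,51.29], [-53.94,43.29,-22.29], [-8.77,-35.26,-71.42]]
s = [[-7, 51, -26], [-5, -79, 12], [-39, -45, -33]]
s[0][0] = -7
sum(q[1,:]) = -32.94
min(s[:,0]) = -39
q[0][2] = 51.29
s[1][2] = 12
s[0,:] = [-7, 51, -26]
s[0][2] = -26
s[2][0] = -39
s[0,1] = 51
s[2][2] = -33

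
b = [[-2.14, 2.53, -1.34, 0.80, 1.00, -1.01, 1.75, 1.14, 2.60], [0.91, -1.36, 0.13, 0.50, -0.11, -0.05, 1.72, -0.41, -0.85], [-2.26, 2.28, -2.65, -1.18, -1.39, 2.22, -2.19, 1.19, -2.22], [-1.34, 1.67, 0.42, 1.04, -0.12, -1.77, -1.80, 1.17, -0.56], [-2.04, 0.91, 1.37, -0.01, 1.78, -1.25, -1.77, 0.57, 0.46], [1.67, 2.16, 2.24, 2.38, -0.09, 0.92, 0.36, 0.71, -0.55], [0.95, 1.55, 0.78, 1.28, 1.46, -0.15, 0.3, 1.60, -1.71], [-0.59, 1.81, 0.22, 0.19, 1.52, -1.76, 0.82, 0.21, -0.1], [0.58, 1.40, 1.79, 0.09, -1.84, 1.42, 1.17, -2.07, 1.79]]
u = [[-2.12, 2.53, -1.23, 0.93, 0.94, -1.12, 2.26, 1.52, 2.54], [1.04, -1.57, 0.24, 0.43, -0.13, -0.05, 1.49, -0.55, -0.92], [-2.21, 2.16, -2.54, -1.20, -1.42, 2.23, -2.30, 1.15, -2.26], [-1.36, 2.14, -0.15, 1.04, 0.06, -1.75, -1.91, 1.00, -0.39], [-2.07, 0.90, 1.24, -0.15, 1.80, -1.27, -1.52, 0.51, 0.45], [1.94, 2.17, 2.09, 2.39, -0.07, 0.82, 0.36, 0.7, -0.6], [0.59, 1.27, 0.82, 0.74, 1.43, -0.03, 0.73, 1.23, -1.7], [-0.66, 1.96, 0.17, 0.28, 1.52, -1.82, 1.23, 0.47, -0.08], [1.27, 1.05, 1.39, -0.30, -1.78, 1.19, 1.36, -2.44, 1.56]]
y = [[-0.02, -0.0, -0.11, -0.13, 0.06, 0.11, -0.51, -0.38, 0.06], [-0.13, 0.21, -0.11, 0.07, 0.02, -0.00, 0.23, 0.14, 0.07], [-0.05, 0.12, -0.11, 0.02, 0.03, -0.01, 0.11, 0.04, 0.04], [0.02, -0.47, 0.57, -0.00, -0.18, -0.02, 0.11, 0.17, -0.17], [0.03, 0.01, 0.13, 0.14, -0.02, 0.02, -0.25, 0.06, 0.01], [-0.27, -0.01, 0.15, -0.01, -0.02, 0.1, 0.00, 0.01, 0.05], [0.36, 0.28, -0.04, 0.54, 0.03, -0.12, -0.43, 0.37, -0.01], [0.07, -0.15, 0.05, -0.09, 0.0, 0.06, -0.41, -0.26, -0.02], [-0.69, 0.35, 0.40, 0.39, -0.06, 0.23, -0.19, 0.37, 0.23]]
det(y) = 0.00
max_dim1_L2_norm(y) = 1.09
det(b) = -2049.41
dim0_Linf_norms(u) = [2.21, 2.53, 2.54, 2.39, 1.8, 2.23, 2.3, 2.44, 2.54]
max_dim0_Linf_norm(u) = 2.54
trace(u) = 0.19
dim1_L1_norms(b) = [14.31, 6.04, 17.58, 9.89, 10.16, 11.08, 9.78, 7.22, 12.15]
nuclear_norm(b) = 31.80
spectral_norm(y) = 1.20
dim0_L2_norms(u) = [4.77, 5.49, 4.07, 3.17, 3.7, 4.04, 4.75, 3.66, 4.3]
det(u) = -1037.81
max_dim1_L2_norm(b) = 6.06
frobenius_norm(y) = 1.96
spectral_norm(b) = 7.11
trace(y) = -0.30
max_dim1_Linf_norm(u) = 2.54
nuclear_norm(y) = 3.91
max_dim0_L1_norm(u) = 15.75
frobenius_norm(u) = 12.80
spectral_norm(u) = 7.44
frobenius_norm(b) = 12.73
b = y + u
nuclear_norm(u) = 31.73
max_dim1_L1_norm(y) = 2.91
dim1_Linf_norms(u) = [2.54, 1.57, 2.54, 2.14, 2.07, 2.39, 1.7, 1.96, 2.44]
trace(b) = -0.11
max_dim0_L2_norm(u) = 5.49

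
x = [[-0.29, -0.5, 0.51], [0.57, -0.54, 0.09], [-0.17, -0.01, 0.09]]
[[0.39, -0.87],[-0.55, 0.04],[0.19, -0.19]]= x@ [[-0.80, 0.41],[0.27, 0.13],[0.58, -1.35]]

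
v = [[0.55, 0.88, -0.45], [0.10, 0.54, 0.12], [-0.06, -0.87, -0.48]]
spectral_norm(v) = 1.42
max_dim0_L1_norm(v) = 2.29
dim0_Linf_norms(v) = [0.55, 0.88, 0.48]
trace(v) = 0.61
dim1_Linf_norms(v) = [0.88, 0.54, 0.87]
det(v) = -0.02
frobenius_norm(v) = 1.61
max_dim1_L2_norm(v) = 1.13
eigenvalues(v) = [0.85, 0.09, -0.33]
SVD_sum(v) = [[0.33, 0.95, 0.01], [0.18, 0.51, 0.00], [-0.28, -0.80, -0.01]] + [[0.22,  -0.07,  -0.46], [-0.06,  0.02,  0.12], [0.22,  -0.07,  -0.47]] + [[0.0, -0.0, 0.0], [-0.02, 0.01, -0.01], [-0.01, 0.0, -0.00]]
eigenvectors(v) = [[-0.95, -0.89, 0.58], [-0.23, 0.29, -0.18], [0.19, -0.35, 0.79]]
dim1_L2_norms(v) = [1.13, 0.56, 1.0]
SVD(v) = [[-0.71, 0.69, -0.16],[-0.38, -0.19, 0.91],[0.59, 0.70, 0.4]] @ diag([1.4236159214820412, 0.7477170279646517, 0.023172272105841385]) @ [[-0.33, -0.95, -0.01],[0.43, -0.14, -0.89],[-0.84, 0.29, -0.45]]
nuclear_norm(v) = 2.19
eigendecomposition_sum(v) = [[0.49, 1.47, -0.03], [0.12, 0.36, -0.01], [-0.10, -0.30, 0.01]] + [[0.04, -0.24, -0.08], [-0.01, 0.08, 0.03], [0.02, -0.10, -0.03]] + [[0.02,-0.35,-0.33], [-0.01,0.11,0.10], [0.02,-0.48,-0.45]]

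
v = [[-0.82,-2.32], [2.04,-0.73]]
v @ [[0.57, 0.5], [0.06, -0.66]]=[[-0.61, 1.12], [1.12, 1.50]]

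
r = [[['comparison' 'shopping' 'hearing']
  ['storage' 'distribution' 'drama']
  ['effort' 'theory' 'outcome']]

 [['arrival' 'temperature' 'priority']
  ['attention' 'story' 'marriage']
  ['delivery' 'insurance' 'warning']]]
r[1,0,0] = 'arrival'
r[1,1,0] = 'attention'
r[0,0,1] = 'shopping'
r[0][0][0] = 'comparison'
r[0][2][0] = 'effort'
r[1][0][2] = 'priority'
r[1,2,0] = 'delivery'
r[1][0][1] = 'temperature'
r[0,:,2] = ['hearing', 'drama', 'outcome']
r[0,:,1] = ['shopping', 'distribution', 'theory']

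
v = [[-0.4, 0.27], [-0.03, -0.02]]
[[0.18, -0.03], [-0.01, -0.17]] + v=[[-0.22, 0.24], [-0.04, -0.19]]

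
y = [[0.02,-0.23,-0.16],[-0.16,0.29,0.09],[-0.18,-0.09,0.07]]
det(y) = -0.01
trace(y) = 0.38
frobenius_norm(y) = 0.49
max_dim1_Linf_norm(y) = 0.29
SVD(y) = [[-0.62, -0.23, -0.75], [0.78, -0.15, -0.60], [0.02, -0.96, 0.27]] @ diag([0.4300539849485733, 0.21952239290392261, 0.09467570461099323]) @ [[-0.33, 0.86, 0.4],[0.88, 0.43, -0.20],[0.35, -0.28, 0.89]]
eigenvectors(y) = [[-0.75, -0.54, -0.05], [-0.14, 0.84, -0.55], [-0.64, 0.06, 0.83]]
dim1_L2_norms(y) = [0.28, 0.34, 0.21]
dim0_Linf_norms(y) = [0.18, 0.29, 0.16]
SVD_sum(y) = [[0.09, -0.23, -0.11],[-0.11, 0.29, 0.13],[-0.0, 0.01, 0.00]] + [[-0.04, -0.02, 0.01], [-0.03, -0.01, 0.01], [-0.19, -0.09, 0.04]] + [[-0.02, 0.02, -0.06], [-0.02, 0.02, -0.05], [0.01, -0.01, 0.02]]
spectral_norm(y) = 0.43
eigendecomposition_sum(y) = [[-0.11, -0.06, -0.05], [-0.02, -0.01, -0.01], [-0.09, -0.05, -0.04]] + [[0.12, -0.17, -0.11], [-0.19, 0.27, 0.16], [-0.01, 0.02, 0.01]] + [[0.00,0.00,-0.01],  [0.05,0.04,-0.07],  [-0.07,-0.06,0.1]]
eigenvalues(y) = [-0.16, 0.4, 0.14]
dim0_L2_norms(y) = [0.24, 0.38, 0.2]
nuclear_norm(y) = 0.74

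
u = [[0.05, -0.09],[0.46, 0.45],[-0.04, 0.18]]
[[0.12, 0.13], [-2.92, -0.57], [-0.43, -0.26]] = u @[[-3.29, 0.14], [-3.13, -1.41]]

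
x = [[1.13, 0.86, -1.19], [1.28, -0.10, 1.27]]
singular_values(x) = [1.88, 1.78]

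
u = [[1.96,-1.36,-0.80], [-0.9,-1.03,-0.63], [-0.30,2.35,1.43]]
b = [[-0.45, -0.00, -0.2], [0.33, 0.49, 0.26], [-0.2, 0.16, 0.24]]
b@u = [[-0.82, 0.14, 0.07], [0.13, -0.34, -0.20], [-0.61, 0.67, 0.40]]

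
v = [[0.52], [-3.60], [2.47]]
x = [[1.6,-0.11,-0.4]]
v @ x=[[0.83, -0.06, -0.21], [-5.76, 0.40, 1.44], [3.95, -0.27, -0.99]]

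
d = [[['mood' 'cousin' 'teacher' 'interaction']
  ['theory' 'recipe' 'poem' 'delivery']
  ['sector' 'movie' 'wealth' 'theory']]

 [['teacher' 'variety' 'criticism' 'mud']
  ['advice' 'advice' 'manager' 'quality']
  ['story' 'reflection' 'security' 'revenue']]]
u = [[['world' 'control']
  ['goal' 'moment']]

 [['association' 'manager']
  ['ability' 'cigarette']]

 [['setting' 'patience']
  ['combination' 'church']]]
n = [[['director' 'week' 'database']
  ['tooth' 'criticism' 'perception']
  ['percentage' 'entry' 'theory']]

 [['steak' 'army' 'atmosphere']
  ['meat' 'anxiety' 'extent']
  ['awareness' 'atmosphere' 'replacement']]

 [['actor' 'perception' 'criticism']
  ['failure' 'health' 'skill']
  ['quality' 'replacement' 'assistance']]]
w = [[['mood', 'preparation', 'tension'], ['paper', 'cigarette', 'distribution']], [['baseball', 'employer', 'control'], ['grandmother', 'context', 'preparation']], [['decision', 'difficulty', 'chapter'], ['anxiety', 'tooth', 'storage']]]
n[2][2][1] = 'replacement'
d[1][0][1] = 'variety'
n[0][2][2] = 'theory'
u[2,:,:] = [['setting', 'patience'], ['combination', 'church']]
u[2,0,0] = 'setting'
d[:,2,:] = [['sector', 'movie', 'wealth', 'theory'], ['story', 'reflection', 'security', 'revenue']]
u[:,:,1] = [['control', 'moment'], ['manager', 'cigarette'], ['patience', 'church']]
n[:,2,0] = ['percentage', 'awareness', 'quality']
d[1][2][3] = 'revenue'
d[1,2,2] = 'security'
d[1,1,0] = 'advice'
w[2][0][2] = 'chapter'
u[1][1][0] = 'ability'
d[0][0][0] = 'mood'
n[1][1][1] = 'anxiety'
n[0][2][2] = 'theory'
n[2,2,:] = ['quality', 'replacement', 'assistance']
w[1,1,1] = 'context'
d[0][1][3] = 'delivery'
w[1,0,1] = 'employer'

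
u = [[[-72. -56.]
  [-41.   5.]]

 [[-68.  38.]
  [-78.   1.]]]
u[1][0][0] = -68.0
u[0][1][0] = -41.0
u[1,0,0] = -68.0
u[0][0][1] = -56.0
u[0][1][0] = -41.0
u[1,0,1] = 38.0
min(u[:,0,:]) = -72.0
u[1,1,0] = -78.0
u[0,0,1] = -56.0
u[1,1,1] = 1.0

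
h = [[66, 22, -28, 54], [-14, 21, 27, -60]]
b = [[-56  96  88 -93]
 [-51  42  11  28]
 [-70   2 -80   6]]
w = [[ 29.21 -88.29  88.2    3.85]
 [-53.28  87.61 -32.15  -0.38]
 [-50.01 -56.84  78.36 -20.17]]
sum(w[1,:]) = 1.7999999999999998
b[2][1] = 2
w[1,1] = 87.61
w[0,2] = 88.2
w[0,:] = [29.21, -88.29, 88.2, 3.85]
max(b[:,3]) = 28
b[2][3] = 6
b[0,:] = [-56, 96, 88, -93]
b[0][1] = 96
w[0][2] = 88.2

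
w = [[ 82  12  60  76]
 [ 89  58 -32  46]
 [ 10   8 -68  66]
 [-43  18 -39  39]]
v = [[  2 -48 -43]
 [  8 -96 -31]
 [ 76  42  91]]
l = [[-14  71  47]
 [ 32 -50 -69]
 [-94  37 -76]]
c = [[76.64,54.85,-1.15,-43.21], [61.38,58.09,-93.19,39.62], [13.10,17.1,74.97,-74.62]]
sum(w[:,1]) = 96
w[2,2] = -68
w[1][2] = -32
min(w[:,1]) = 8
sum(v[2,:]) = 209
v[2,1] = 42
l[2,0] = -94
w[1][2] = -32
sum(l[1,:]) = -87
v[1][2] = -31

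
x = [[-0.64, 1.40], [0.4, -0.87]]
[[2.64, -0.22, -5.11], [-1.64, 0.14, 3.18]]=x @ [[-1.69, 1.87, 1.93],  [1.11, 0.7, -2.77]]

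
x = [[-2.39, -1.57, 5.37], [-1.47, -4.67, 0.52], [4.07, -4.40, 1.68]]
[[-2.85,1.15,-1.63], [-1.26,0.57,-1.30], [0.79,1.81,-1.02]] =x @ [[0.43,0.18,0.08],  [0.1,-0.15,0.23],  [-0.31,0.25,-0.2]]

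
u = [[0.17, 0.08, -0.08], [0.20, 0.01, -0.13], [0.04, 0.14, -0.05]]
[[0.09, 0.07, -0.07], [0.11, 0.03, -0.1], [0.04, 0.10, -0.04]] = u @ [[0.43,  0.07,  -0.16],[0.07,  0.69,  -0.06],[-0.16,  -0.06,  0.49]]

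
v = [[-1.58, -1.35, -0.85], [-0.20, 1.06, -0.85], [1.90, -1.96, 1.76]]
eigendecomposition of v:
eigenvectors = [[0.03+0.00j, (0.74+0j), (0.74-0j)], [(0.46+0j), -0.11-0.19j, -0.11+0.19j], [-0.89+0.00j, -0.56-0.31j, -0.56+0.31j]]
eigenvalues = [(2.7+0j), (-0.73+0.7j), (-0.73-0.7j)]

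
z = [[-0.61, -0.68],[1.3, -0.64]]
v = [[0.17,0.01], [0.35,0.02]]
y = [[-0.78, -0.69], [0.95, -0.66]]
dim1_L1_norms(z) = [1.29, 1.94]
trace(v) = 0.19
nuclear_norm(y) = 2.18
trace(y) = -1.44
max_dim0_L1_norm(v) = 0.52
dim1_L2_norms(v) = [0.17, 0.35]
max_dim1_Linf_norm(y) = 0.95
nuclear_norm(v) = 0.39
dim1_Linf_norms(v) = [0.17, 0.35]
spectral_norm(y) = 1.23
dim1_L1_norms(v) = [0.18, 0.37]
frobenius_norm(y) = 1.56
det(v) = -0.00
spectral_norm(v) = 0.39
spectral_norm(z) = 1.48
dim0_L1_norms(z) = [1.91, 1.32]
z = y + v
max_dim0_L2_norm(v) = 0.39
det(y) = 1.17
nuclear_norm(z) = 2.34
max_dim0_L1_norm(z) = 1.91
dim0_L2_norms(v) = [0.39, 0.02]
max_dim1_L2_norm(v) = 0.35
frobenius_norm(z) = 1.71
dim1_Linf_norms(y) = [0.78, 0.95]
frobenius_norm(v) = 0.39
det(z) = 1.27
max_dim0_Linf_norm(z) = 1.3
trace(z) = -1.25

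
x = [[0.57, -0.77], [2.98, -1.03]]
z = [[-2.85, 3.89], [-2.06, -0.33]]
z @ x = [[9.97, -1.81], [-2.16, 1.93]]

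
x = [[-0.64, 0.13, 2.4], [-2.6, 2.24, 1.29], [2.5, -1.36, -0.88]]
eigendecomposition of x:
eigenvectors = [[0.66,0.38,0.59],[0.5,-0.73,0.75],[-0.56,0.56,0.29]]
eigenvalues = [-2.59, 2.61, 0.69]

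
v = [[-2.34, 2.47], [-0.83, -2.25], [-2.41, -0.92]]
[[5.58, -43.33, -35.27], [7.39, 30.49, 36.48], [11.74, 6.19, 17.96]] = v @ [[-4.21,3.03,-1.47], [-1.73,-14.67,-15.67]]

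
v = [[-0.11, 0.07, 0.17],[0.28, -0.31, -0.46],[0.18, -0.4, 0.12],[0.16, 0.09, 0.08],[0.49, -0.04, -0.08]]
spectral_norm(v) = 0.79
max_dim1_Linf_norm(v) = 0.49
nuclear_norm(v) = 1.57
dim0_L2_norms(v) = [0.62, 0.52, 0.52]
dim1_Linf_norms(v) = [0.17, 0.46, 0.4, 0.16, 0.49]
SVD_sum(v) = [[-0.14, 0.1, 0.09], [0.41, -0.30, -0.28], [0.20, -0.14, -0.13], [0.02, -0.01, -0.01], [0.29, -0.21, -0.2]] + [[0.04, 0.00, 0.06], [-0.13, -0.00, -0.18], [0.11, 0.0, 0.16], [0.09, 0.0, 0.13], [0.12, 0.00, 0.17]] + [[-0.02, -0.03, 0.01], [-0.00, -0.01, 0.00], [-0.13, -0.26, 0.09], [0.05, 0.10, -0.04], [0.08, 0.17, -0.06]]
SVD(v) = [[-0.25,-0.19,-0.1], [0.74,0.55,-0.03], [0.35,-0.49,-0.79], [0.04,-0.39,0.31], [0.52,-0.52,0.51]] @ diag([0.7853066399383256, 0.4053327309496569, 0.38209796975339977]) @ [[0.71, -0.51, -0.48], [-0.57, -0.01, -0.82], [0.42, 0.86, -0.3]]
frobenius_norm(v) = 0.96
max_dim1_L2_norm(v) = 0.62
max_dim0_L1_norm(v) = 1.22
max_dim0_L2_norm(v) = 0.62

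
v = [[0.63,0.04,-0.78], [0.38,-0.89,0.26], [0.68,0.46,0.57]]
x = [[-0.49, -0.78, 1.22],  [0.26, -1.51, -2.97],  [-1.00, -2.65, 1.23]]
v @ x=[[0.48, 1.52, -0.31], [-0.68, 0.36, 3.43], [-0.78, -2.74, 0.16]]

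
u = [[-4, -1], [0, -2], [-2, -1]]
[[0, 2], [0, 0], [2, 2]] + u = [[-4, 1], [0, -2], [0, 1]]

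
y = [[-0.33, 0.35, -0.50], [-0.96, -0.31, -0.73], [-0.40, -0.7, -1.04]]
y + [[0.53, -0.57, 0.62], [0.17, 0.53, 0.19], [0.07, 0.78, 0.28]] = [[0.2,-0.22,0.12], [-0.79,0.22,-0.54], [-0.33,0.08,-0.76]]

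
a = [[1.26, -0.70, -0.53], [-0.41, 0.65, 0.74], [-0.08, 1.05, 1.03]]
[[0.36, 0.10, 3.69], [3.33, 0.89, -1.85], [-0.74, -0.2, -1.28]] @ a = [[0.12, 3.69, 3.68], [3.98, -3.70, -3.01], [-0.75, -0.96, -1.07]]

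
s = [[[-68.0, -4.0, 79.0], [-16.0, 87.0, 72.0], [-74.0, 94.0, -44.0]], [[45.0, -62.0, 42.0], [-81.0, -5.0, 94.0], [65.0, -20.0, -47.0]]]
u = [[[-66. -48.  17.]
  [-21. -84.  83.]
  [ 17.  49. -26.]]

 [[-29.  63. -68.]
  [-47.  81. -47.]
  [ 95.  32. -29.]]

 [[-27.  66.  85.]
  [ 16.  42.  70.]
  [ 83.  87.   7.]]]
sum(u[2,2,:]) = 177.0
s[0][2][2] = -44.0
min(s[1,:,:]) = -81.0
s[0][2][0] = -74.0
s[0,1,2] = 72.0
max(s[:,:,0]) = 65.0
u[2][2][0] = 83.0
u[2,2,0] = 83.0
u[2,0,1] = 66.0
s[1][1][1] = -5.0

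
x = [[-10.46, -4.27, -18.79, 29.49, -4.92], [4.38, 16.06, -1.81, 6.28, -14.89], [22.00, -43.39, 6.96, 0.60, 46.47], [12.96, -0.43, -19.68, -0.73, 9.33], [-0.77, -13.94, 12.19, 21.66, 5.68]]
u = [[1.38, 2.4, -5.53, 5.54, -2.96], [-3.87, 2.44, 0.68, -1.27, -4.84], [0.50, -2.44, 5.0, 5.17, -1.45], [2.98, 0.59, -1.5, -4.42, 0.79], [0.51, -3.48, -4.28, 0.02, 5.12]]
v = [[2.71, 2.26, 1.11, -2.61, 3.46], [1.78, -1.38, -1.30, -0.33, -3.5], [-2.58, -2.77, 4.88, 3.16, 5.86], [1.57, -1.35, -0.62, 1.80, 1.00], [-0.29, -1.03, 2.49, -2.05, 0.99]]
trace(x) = 17.51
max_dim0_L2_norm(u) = 8.86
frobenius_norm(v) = 12.47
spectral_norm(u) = 10.29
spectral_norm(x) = 72.52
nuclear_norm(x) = 157.83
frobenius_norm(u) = 16.51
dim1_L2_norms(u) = [8.81, 6.81, 7.75, 5.62, 7.54]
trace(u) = 9.52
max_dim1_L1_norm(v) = 19.25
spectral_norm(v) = 9.91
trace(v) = 9.00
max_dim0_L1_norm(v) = 14.81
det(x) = -1048423.17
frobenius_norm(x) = 89.33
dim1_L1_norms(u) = [17.81, 13.1, 14.56, 10.28, 13.41]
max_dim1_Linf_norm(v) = 5.86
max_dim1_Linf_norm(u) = 5.54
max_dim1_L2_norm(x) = 67.64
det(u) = 4009.17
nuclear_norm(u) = 32.91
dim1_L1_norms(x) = [67.93, 43.42, 119.42, 43.13, 54.24]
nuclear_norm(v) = 22.80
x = v @ u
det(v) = -260.66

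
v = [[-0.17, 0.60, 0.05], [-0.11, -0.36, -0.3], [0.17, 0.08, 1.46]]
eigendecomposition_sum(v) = [[-0.00+0.00j,-0.00+0.00j,-0.04-0.00j],[(-0.02+0j),(-0.02+0j),-0.24-0.00j],[0.15+0.00j,(0.11+0j),1.46+0.00j]] + [[(-0.08+0.16j),0.30+0.38j,(0.05+0.07j)],[-0.04-0.05j,(-0.17+0.05j),(-0.03+0.01j)],[(0.01-0.01j),-0.02-0.04j,-0.00-0.01j]] + [[(-0.08-0.16j), (0.3-0.38j), (0.05-0.07j)], [-0.04+0.05j, (-0.17-0.05j), -0.03-0.01j], [(0.01+0.01j), -0.02+0.04j, -0.00+0.01j]]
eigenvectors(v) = [[(0.03+0j), (-0.94+0j), -0.94-0.00j], [0.16+0.00j, (0.13-0.32j), 0.13+0.32j], [(-0.99+0j), (0.08+0.02j), 0.08-0.02j]]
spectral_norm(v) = 1.51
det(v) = 0.15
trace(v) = 0.93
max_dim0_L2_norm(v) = 1.49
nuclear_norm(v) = 2.35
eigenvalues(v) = [(1.44+0j), (-0.26+0.2j), (-0.26-0.2j)]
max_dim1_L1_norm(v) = 1.71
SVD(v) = [[0.07, -0.89, -0.46], [-0.24, 0.43, -0.87], [0.97, 0.17, -0.18]] @ diag([1.5139532214781386, 0.6901600189033791, 0.14705370271861262]) @ [[0.12, 0.14, 0.98], [0.19, -0.97, 0.11], [0.97, 0.18, -0.14]]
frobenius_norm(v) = 1.67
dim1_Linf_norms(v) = [0.6, 0.36, 1.46]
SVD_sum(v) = [[0.01, 0.02, 0.11], [-0.04, -0.05, -0.35], [0.17, 0.2, 1.44]] + [[-0.12, 0.6, -0.07], [0.06, -0.29, 0.03], [0.02, -0.12, 0.01]] + [[-0.07, -0.01, 0.01], [-0.12, -0.02, 0.02], [-0.03, -0.00, 0.00]]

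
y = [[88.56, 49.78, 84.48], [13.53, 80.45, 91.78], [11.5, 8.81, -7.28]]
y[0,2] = 84.48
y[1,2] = 91.78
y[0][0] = 88.56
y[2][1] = 8.81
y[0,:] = [88.56, 49.78, 84.48]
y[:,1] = [49.78, 80.45, 8.81]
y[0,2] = 84.48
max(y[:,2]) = 91.78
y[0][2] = 84.48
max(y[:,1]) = 80.45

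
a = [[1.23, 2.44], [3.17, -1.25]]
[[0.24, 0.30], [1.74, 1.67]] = a @ [[0.49, 0.48],[-0.15, -0.12]]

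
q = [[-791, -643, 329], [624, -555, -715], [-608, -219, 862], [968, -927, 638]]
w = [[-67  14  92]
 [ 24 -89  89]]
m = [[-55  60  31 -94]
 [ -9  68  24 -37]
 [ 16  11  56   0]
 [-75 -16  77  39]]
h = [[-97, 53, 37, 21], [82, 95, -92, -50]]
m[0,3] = -94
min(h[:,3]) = -50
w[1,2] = 89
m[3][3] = 39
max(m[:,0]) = 16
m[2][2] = 56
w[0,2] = 92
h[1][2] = -92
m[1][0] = -9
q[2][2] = 862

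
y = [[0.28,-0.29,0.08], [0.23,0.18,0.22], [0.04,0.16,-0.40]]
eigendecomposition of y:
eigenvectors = [[(0.73+0j),0.73-0.00j,(-0.2+0j)], [(0.06-0.66j),(0.06+0.66j),-0.25+0.00j], [-0.00-0.16j,-0.00+0.16j,(0.95+0j)]]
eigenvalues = [(0.26+0.25j), (0.26-0.25j), (-0.45+0j)]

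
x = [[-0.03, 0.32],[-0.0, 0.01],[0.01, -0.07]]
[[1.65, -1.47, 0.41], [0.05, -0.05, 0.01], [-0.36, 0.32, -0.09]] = x @ [[0.75, -0.11, 0.31], [5.24, -4.61, 1.31]]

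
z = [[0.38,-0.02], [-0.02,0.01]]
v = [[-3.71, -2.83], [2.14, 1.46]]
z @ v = [[-1.45, -1.10], [0.1, 0.07]]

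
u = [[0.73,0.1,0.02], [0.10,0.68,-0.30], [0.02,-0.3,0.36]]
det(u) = 0.108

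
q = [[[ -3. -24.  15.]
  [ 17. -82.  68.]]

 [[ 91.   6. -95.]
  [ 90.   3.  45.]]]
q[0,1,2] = 68.0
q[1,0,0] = 91.0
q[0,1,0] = 17.0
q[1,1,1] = 3.0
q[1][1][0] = 90.0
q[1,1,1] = 3.0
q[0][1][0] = 17.0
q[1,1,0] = 90.0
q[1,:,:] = [[91.0, 6.0, -95.0], [90.0, 3.0, 45.0]]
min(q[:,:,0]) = -3.0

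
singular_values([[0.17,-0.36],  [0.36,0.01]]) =[0.45, 0.29]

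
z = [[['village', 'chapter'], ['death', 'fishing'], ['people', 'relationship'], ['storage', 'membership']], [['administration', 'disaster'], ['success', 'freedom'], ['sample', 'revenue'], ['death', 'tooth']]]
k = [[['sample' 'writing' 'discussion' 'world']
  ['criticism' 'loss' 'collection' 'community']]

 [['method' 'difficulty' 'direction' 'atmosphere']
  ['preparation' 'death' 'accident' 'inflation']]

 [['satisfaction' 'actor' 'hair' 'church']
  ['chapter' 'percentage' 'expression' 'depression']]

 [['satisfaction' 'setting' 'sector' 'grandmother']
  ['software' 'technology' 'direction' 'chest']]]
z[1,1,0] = 'success'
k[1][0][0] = 'method'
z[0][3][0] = 'storage'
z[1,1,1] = 'freedom'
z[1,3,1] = 'tooth'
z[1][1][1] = 'freedom'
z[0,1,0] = 'death'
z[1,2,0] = 'sample'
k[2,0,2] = 'hair'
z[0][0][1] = 'chapter'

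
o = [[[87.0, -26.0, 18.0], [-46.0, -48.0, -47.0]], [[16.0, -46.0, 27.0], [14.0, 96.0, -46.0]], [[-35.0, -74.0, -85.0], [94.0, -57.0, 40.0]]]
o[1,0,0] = 16.0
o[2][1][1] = -57.0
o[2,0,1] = -74.0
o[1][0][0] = 16.0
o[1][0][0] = 16.0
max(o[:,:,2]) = 40.0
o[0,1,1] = -48.0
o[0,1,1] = -48.0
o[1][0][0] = 16.0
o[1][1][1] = 96.0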